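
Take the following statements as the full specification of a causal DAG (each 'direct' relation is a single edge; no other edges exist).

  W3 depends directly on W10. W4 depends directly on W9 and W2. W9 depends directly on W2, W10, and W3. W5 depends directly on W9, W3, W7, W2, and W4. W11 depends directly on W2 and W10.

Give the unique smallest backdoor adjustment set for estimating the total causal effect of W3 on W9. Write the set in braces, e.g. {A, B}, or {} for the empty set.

Variables eligible for adjustment (non-descendants of W3, excluding W3 and W9): {W10, W11, W2, W7}.
Backdoor paths from W3 to W9:
  P1: W3 <- W10 -> W9
  P2: W3 <- W10 -> W11 <- W2 -> W9
  P3: W3 <- W10 -> W11 <- W2 -> W4 <- W9
  P4: W3 <- W10 -> W11 <- W2 -> W4 -> W5 <- W9
  P5: W3 <- W10 -> W11 <- W2 -> W5 <- W9
  P6: W3 <- W10 -> W11 <- W2 -> W5 <- W4 <- W9
The empty set is not sufficient: P1 (W3 <- W10 -> W9) has no collider blocking it and no conditioned non-collider, so it is open.
Try {W10}:
  P1: blocked at fork node W10 ∈ conditioning set.
  P2: blocked at fork node W10 ∈ conditioning set.
  P3: blocked at fork node W10 ∈ conditioning set.
  P4: blocked at fork node W10 ∈ conditioning set.
  P5: blocked at fork node W10 ∈ conditioning set.
  P6: blocked at fork node W10 ∈ conditioning set.
{W10} contains no descendant of W3 and blocks every backdoor path.
No other singleton works — e.g. {W7} leaves P1 open — so {W10} is the unique smallest valid adjustment set.

{W10}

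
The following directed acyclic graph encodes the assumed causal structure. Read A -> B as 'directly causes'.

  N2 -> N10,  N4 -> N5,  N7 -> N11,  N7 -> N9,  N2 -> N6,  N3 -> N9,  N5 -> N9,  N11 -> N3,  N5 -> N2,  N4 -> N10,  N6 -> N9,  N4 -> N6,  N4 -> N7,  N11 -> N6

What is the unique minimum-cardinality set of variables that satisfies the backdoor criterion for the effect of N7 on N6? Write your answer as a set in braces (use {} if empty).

Variables eligible for adjustment (non-descendants of N7, excluding N7 and N6): {N10, N2, N4, N5}.
Backdoor paths from N7 to N6:
  P1: N7 <- N4 -> N5 -> N2 -> N6
  P2: N7 <- N4 -> N5 -> N9 <- N3 <- N11 -> N6
  P3: N7 <- N4 -> N5 -> N9 <- N6
  P4: N7 <- N4 -> N6
  P5: N7 <- N4 -> N10 <- N2 <- N5 -> N9 <- N3 <- N11 -> N6
  P6: N7 <- N4 -> N10 <- N2 <- N5 -> N9 <- N6
  P7: N7 <- N4 -> N10 <- N2 -> N6
The empty set is not sufficient: P1 (N7 <- N4 -> N5 -> N2 -> N6) has no collider blocking it and no conditioned non-collider, so it is open.
Try {N4}:
  P1: blocked at fork node N4 ∈ conditioning set.
  P2: blocked at fork node N4 ∈ conditioning set.
  P3: blocked at fork node N4 ∈ conditioning set.
  P4: blocked at fork node N4 ∈ conditioning set.
  P5: blocked at fork node N4 ∈ conditioning set.
  P6: blocked at fork node N4 ∈ conditioning set.
  P7: blocked at fork node N4 ∈ conditioning set.
{N4} contains no descendant of N7 and blocks every backdoor path.
No other singleton works — e.g. {N5} leaves P4 open — so {N4} is the unique smallest valid adjustment set.

{N4}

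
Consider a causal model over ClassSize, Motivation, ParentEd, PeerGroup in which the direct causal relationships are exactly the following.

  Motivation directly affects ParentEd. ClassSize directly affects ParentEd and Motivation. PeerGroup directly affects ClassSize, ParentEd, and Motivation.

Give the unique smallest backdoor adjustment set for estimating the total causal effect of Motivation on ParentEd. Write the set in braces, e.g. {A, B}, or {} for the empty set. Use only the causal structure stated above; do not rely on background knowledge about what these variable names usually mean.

Variables eligible for adjustment (non-descendants of Motivation, excluding Motivation and ParentEd): {ClassSize, PeerGroup}.
Backdoor paths from Motivation to ParentEd:
  P1: Motivation <- PeerGroup -> ClassSize -> ParentEd
  P2: Motivation <- PeerGroup -> ParentEd
  P3: Motivation <- ClassSize <- PeerGroup -> ParentEd
  P4: Motivation <- ClassSize -> ParentEd
The empty set is not sufficient: P1 (Motivation <- PeerGroup -> ClassSize -> ParentEd) has no collider blocking it and no conditioned non-collider, so it is open.
Try {ClassSize, PeerGroup}:
  P1: blocked at fork node PeerGroup ∈ conditioning set.
  P2: blocked at fork node PeerGroup ∈ conditioning set.
  P3: blocked at chain node ClassSize ∈ conditioning set.
  P4: blocked at fork node ClassSize ∈ conditioning set.
{ClassSize, PeerGroup} contains no descendant of Motivation and blocks every backdoor path.
Every element of {ClassSize, PeerGroup} is needed (dropping ClassSize leaves P4 open; dropping PeerGroup leaves P2 open), so no proper subset is valid.
Among all size-2 subsets of the eligible variables, only {ClassSize, PeerGroup} blocks every backdoor path, so it is the unique smallest valid adjustment set.

{ClassSize, PeerGroup}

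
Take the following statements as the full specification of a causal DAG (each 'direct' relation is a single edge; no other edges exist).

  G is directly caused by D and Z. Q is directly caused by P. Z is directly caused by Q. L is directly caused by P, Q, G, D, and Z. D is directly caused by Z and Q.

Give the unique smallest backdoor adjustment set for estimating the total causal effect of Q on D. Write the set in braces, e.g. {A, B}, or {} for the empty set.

{}

Variables eligible for adjustment (non-descendants of Q, excluding Q and D): {P}.
Backdoor paths from Q to D:
  P1: Q <- P -> L <- Z -> D
  P2: Q <- P -> L <- Z -> G <- D
  P3: Q <- P -> L <- D
  P4: Q <- P -> L <- G <- Z -> D
  P5: Q <- P -> L <- G <- D
Each backdoor path contains an unconditioned collider, so every path is already blocked with the empty conditioning set:
  P1: blocked at collider L (neither it nor any descendant is in the conditioning set).
  P2: blocked at collider L (neither it nor any descendant is in the conditioning set).
  P3: blocked at collider L (neither it nor any descendant is in the conditioning set).
  P4: blocked at collider L (neither it nor any descendant is in the conditioning set).
  P5: blocked at collider L (neither it nor any descendant is in the conditioning set).
The empty set is therefore the unique smallest valid set.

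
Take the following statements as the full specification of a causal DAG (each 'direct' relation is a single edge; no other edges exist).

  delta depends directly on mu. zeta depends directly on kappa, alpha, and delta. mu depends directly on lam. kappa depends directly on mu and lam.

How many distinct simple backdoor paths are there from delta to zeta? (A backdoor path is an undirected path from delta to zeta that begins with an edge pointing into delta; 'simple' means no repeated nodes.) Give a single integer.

2

A backdoor path from delta to zeta is any simple undirected path whose first edge points into delta (i.e. leaves delta via a parent).
Parents of delta: {mu}.
Enumerating:
  P1: delta <- mu <- lam -> kappa -> zeta
  P2: delta <- mu -> kappa -> zeta
That exhausts the simple backdoor paths. Count: 2.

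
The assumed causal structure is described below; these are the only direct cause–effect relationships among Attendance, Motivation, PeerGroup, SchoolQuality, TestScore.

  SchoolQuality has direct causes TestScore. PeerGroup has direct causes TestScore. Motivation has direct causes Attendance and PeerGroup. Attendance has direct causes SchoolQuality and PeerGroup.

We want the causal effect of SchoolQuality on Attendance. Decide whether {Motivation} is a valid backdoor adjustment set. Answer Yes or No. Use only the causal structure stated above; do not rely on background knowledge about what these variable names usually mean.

No

Backdoor paths from SchoolQuality to Attendance (paths whose first edge points into SchoolQuality):
  P1: SchoolQuality <- TestScore -> PeerGroup -> Attendance
  P2: SchoolQuality <- TestScore -> PeerGroup -> Motivation <- Attendance
Condition 1 (no descendant of SchoolQuality in the set): FAILS — Motivation is a descendant of SchoolQuality.
Condition 2 (every backdoor path blocked by {Motivation}):
  P1: open — no interior node is in the conditioning set.
  P2: open — collider(s) Motivation are conditioned on (or have a conditioned descendant) and no non-collider on the path is in the set.
{Motivation} does not satisfy the backdoor criterion.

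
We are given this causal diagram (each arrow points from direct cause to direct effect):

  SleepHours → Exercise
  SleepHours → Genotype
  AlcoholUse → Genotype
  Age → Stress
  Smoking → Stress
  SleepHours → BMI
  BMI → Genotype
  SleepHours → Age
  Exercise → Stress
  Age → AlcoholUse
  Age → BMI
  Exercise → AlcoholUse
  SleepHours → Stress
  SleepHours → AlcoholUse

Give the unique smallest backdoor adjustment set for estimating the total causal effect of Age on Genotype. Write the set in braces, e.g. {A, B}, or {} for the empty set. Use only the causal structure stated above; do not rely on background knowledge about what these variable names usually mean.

Variables eligible for adjustment (non-descendants of Age, excluding Age and Genotype): {Exercise, SleepHours, Smoking}.
Backdoor paths from Age to Genotype:
  P1: Age <- SleepHours -> Exercise -> AlcoholUse -> Genotype
  P2: Age <- SleepHours -> Stress <- Exercise -> AlcoholUse -> Genotype
  P3: Age <- SleepHours -> AlcoholUse -> Genotype
  P4: Age <- SleepHours -> BMI -> Genotype
  P5: Age <- SleepHours -> Genotype
The empty set is not sufficient: P1 (Age <- SleepHours -> Exercise -> AlcoholUse -> Genotype) has no collider blocking it and no conditioned non-collider, so it is open.
Try {SleepHours}:
  P1: blocked at fork node SleepHours ∈ conditioning set.
  P2: blocked at fork node SleepHours ∈ conditioning set.
  P3: blocked at fork node SleepHours ∈ conditioning set.
  P4: blocked at fork node SleepHours ∈ conditioning set.
  P5: blocked at fork node SleepHours ∈ conditioning set.
{SleepHours} contains no descendant of Age and blocks every backdoor path.
No other singleton works — e.g. {Smoking} leaves P1 open — so {SleepHours} is the unique smallest valid adjustment set.

{SleepHours}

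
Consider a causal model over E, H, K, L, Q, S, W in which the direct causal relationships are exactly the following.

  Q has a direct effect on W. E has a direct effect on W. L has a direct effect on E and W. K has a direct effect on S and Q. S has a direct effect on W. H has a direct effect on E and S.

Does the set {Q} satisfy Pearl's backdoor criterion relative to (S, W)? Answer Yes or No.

Backdoor paths from S to W (paths whose first edge points into S):
  P1: S <- H -> E <- L -> W
  P2: S <- H -> E -> W
  P3: S <- K -> Q -> W
Condition 1 (no descendant of S in the set): holds — descendants of S are {W}; none are in {Q}.
Condition 2 (every backdoor path blocked by {Q}):
  P1: blocked at collider E (neither it nor any descendant is in the conditioning set).
  P2: open — no interior node is in the conditioning set.
  P3: blocked at chain node Q ∈ conditioning set.
{Q} does not satisfy the backdoor criterion.

No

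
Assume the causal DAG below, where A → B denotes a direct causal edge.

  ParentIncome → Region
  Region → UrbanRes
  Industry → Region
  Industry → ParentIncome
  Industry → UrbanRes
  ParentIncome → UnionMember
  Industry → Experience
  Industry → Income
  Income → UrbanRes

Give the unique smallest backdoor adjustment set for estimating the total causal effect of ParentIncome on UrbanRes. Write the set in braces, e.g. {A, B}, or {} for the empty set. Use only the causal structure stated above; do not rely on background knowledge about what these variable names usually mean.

Variables eligible for adjustment (non-descendants of ParentIncome, excluding ParentIncome and UrbanRes): {Experience, Income, Industry}.
Backdoor paths from ParentIncome to UrbanRes:
  P1: ParentIncome <- Industry -> Income -> UrbanRes
  P2: ParentIncome <- Industry -> Region -> UrbanRes
  P3: ParentIncome <- Industry -> UrbanRes
The empty set is not sufficient: P1 (ParentIncome <- Industry -> Income -> UrbanRes) has no collider blocking it and no conditioned non-collider, so it is open.
Try {Industry}:
  P1: blocked at fork node Industry ∈ conditioning set.
  P2: blocked at fork node Industry ∈ conditioning set.
  P3: blocked at fork node Industry ∈ conditioning set.
{Industry} contains no descendant of ParentIncome and blocks every backdoor path.
No other singleton works — e.g. {Income} leaves P2 open — so {Industry} is the unique smallest valid adjustment set.

{Industry}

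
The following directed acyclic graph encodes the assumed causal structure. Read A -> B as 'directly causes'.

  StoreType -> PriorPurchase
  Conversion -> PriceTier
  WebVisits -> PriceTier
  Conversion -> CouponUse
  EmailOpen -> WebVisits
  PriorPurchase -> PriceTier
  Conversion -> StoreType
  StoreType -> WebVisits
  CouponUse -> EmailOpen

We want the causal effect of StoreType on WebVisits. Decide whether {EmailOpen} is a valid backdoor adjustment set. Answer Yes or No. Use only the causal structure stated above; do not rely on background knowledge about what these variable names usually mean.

Backdoor paths from StoreType to WebVisits (paths whose first edge points into StoreType):
  P1: StoreType <- Conversion -> CouponUse -> EmailOpen -> WebVisits
  P2: StoreType <- Conversion -> PriceTier <- WebVisits
Condition 1 (no descendant of StoreType in the set): holds — descendants of StoreType are {PriceTier, PriorPurchase, WebVisits}; none are in {EmailOpen}.
Condition 2 (every backdoor path blocked by {EmailOpen}):
  P1: blocked at chain node EmailOpen ∈ conditioning set.
  P2: blocked at collider PriceTier (neither it nor any descendant is in the conditioning set).
{EmailOpen} satisfies the backdoor criterion.

Yes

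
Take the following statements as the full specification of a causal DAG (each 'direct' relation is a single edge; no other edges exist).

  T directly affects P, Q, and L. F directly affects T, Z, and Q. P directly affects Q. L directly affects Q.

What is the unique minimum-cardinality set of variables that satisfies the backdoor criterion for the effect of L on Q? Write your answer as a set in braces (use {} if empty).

Variables eligible for adjustment (non-descendants of L, excluding L and Q): {F, P, T, Z}.
Backdoor paths from L to Q:
  P1: L <- T <- F -> Q
  P2: L <- T -> P -> Q
  P3: L <- T -> Q
The empty set is not sufficient: P1 (L <- T <- F -> Q) has no collider blocking it and no conditioned non-collider, so it is open.
Try {T}:
  P1: blocked at chain node T ∈ conditioning set.
  P2: blocked at fork node T ∈ conditioning set.
  P3: blocked at fork node T ∈ conditioning set.
{T} contains no descendant of L and blocks every backdoor path.
No other singleton works — e.g. {F} leaves P2 open — so {T} is the unique smallest valid adjustment set.

{T}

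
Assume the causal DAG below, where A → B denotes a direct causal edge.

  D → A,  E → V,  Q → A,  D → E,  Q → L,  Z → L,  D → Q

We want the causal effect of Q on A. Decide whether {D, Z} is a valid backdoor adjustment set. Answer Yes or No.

Backdoor paths from Q to A (paths whose first edge points into Q):
  P1: Q <- D -> A
Condition 1 (no descendant of Q in the set): holds — descendants of Q are {A, L}; none are in {D, Z}.
Condition 2 (every backdoor path blocked by {D, Z}):
  P1: blocked at fork node D ∈ conditioning set.
{D, Z} satisfies the backdoor criterion.

Yes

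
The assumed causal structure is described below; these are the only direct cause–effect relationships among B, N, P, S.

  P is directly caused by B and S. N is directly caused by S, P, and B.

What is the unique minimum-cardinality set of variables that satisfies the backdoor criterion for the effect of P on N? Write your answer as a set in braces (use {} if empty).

{B, S}

Variables eligible for adjustment (non-descendants of P, excluding P and N): {B, S}.
Backdoor paths from P to N:
  P1: P <- B -> N
  P2: P <- S -> N
The empty set is not sufficient: P1 (P <- B -> N) has no collider blocking it and no conditioned non-collider, so it is open.
Try {B, S}:
  P1: blocked at fork node B ∈ conditioning set.
  P2: blocked at fork node S ∈ conditioning set.
{B, S} contains no descendant of P and blocks every backdoor path.
Every element of {B, S} is needed (dropping B leaves P1 open; dropping S leaves P2 open), so no proper subset is valid.
Among all size-2 subsets of the eligible variables, only {B, S} blocks every backdoor path, so it is the unique smallest valid adjustment set.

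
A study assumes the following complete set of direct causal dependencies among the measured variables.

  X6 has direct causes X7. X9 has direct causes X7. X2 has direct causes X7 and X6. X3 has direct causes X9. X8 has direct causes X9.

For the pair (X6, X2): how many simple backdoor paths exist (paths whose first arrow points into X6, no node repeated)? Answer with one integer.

A backdoor path from X6 to X2 is any simple undirected path whose first edge points into X6 (i.e. leaves X6 via a parent).
Parents of X6: {X7}.
Enumerating:
  P1: X6 <- X7 -> X2
That exhausts the simple backdoor paths. Count: 1.

1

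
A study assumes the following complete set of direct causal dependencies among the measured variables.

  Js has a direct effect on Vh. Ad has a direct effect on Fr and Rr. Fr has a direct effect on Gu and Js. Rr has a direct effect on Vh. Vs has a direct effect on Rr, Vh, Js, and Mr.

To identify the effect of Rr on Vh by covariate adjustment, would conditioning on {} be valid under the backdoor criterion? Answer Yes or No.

No

Backdoor paths from Rr to Vh (paths whose first edge points into Rr):
  P1: Rr <- Ad -> Fr -> Js <- Vs -> Vh
  P2: Rr <- Ad -> Fr -> Js -> Vh
  P3: Rr <- Vs -> Js -> Vh
  P4: Rr <- Vs -> Vh
Condition 1 (no descendant of Rr in the set): holds — descendants of Rr are {Vh}; none are in {}.
Condition 2 (every backdoor path blocked by {}):
  P1: blocked at collider Js (neither it nor any descendant is in the conditioning set).
  P2: open — no interior node is in the conditioning set.
  P3: open — no interior node is in the conditioning set.
  P4: open — no interior node is in the conditioning set.
{} does not satisfy the backdoor criterion.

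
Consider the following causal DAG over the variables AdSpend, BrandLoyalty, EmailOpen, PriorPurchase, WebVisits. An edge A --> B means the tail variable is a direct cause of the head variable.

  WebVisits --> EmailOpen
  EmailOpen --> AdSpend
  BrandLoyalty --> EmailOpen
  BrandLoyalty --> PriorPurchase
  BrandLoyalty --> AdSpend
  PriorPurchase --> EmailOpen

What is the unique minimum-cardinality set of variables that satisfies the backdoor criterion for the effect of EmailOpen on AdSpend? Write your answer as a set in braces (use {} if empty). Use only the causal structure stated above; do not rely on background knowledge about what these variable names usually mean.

{BrandLoyalty}

Variables eligible for adjustment (non-descendants of EmailOpen, excluding EmailOpen and AdSpend): {BrandLoyalty, PriorPurchase, WebVisits}.
Backdoor paths from EmailOpen to AdSpend:
  P1: EmailOpen <- BrandLoyalty -> AdSpend
  P2: EmailOpen <- PriorPurchase <- BrandLoyalty -> AdSpend
The empty set is not sufficient: P1 (EmailOpen <- BrandLoyalty -> AdSpend) has no collider blocking it and no conditioned non-collider, so it is open.
Try {BrandLoyalty}:
  P1: blocked at fork node BrandLoyalty ∈ conditioning set.
  P2: blocked at fork node BrandLoyalty ∈ conditioning set.
{BrandLoyalty} contains no descendant of EmailOpen and blocks every backdoor path.
No other singleton works — e.g. {WebVisits} leaves P1 open — so {BrandLoyalty} is the unique smallest valid adjustment set.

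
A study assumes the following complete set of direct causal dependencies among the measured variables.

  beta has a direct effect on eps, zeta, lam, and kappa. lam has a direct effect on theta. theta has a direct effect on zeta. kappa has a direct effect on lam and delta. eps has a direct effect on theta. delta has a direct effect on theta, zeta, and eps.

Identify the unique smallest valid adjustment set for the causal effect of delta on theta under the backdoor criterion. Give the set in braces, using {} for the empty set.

Variables eligible for adjustment (non-descendants of delta, excluding delta and theta): {beta, kappa, lam}.
Backdoor paths from delta to theta:
  P1: delta <- kappa <- beta -> lam -> theta
  P2: delta <- kappa <- beta -> eps -> theta
  P3: delta <- kappa <- beta -> zeta <- theta
  P4: delta <- kappa -> lam <- beta -> eps -> theta
  P5: delta <- kappa -> lam <- beta -> zeta <- theta
  P6: delta <- kappa -> lam -> theta
The empty set is not sufficient: P1 (delta <- kappa <- beta -> lam -> theta) has no collider blocking it and no conditioned non-collider, so it is open.
Try {kappa}:
  P1: blocked at chain node kappa ∈ conditioning set.
  P2: blocked at chain node kappa ∈ conditioning set.
  P3: blocked at chain node kappa ∈ conditioning set.
  P4: blocked at fork node kappa ∈ conditioning set.
  P5: blocked at fork node kappa ∈ conditioning set.
  P6: blocked at fork node kappa ∈ conditioning set.
{kappa} contains no descendant of delta and blocks every backdoor path.
No other singleton works — e.g. {beta} leaves P6 open — so {kappa} is the unique smallest valid adjustment set.

{kappa}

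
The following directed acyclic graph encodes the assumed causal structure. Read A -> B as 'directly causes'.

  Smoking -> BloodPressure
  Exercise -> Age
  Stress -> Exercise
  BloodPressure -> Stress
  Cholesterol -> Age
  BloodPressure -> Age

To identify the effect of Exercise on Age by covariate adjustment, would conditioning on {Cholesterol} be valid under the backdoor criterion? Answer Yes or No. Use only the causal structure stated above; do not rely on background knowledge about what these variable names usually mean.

Backdoor paths from Exercise to Age (paths whose first edge points into Exercise):
  P1: Exercise <- Stress <- BloodPressure -> Age
Condition 1 (no descendant of Exercise in the set): holds — descendants of Exercise are {Age}; none are in {Cholesterol}.
Condition 2 (every backdoor path blocked by {Cholesterol}):
  P1: open — no interior node is in the conditioning set.
{Cholesterol} does not satisfy the backdoor criterion.

No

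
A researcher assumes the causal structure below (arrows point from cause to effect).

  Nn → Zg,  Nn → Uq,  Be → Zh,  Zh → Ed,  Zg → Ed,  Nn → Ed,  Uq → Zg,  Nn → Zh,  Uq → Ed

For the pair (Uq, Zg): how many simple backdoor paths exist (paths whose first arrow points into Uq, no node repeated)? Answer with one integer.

A backdoor path from Uq to Zg is any simple undirected path whose first edge points into Uq (i.e. leaves Uq via a parent).
Parents of Uq: {Nn}.
Enumerating:
  P1: Uq <- Nn -> Zh -> Ed <- Zg
  P2: Uq <- Nn -> Zg
  P3: Uq <- Nn -> Ed <- Zg
That exhausts the simple backdoor paths. Count: 3.

3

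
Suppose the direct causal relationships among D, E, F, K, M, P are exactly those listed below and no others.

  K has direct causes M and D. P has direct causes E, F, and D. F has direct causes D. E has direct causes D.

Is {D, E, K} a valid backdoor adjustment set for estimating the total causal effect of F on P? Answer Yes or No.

Yes

Backdoor paths from F to P (paths whose first edge points into F):
  P1: F <- D -> E -> P
  P2: F <- D -> P
Condition 1 (no descendant of F in the set): holds — descendants of F are {P}; none are in {D, E, K}.
Condition 2 (every backdoor path blocked by {D, E, K}):
  P1: blocked at fork node D ∈ conditioning set.
  P2: blocked at fork node D ∈ conditioning set.
{D, E, K} satisfies the backdoor criterion.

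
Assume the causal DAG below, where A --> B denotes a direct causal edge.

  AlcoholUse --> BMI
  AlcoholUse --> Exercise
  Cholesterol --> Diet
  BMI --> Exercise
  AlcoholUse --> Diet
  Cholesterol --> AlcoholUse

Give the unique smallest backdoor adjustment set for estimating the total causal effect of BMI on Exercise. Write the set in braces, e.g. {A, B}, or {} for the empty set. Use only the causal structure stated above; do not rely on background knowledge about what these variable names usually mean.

{AlcoholUse}

Variables eligible for adjustment (non-descendants of BMI, excluding BMI and Exercise): {AlcoholUse, Cholesterol, Diet}.
Backdoor paths from BMI to Exercise:
  P1: BMI <- AlcoholUse -> Exercise
The empty set is not sufficient: P1 (BMI <- AlcoholUse -> Exercise) has no collider blocking it and no conditioned non-collider, so it is open.
Try {AlcoholUse}:
  P1: blocked at fork node AlcoholUse ∈ conditioning set.
{AlcoholUse} contains no descendant of BMI and blocks every backdoor path.
No other singleton works — e.g. {Cholesterol} leaves P1 open — so {AlcoholUse} is the unique smallest valid adjustment set.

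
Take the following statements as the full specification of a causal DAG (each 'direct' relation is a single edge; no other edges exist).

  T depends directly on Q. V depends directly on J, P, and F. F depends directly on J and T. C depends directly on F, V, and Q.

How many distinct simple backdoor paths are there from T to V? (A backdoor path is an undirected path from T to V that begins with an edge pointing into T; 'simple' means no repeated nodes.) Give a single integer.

3

A backdoor path from T to V is any simple undirected path whose first edge points into T (i.e. leaves T via a parent).
Parents of T: {Q}.
Enumerating:
  P1: T <- Q -> C <- F <- J -> V
  P2: T <- Q -> C <- F -> V
  P3: T <- Q -> C <- V
That exhausts the simple backdoor paths. Count: 3.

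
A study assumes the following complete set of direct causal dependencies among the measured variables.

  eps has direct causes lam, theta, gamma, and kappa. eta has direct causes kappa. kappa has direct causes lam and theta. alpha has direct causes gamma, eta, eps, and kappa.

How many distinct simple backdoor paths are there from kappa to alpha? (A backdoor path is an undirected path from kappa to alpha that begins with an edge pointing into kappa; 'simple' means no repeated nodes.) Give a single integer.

A backdoor path from kappa to alpha is any simple undirected path whose first edge points into kappa (i.e. leaves kappa via a parent).
Parents of kappa: {lam, theta}.
Enumerating:
  P1: kappa <- lam -> eps <- gamma -> alpha
  P2: kappa <- lam -> eps -> alpha
  P3: kappa <- theta -> eps <- gamma -> alpha
  P4: kappa <- theta -> eps -> alpha
That exhausts the simple backdoor paths. Count: 4.

4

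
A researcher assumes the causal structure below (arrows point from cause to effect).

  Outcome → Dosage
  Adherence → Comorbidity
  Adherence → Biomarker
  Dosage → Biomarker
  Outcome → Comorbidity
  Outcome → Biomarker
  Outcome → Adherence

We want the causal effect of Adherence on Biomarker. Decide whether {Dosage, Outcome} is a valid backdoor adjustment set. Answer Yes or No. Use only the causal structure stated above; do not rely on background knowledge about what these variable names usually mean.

Yes

Backdoor paths from Adherence to Biomarker (paths whose first edge points into Adherence):
  P1: Adherence <- Outcome -> Dosage -> Biomarker
  P2: Adherence <- Outcome -> Biomarker
Condition 1 (no descendant of Adherence in the set): holds — descendants of Adherence are {Biomarker, Comorbidity}; none are in {Dosage, Outcome}.
Condition 2 (every backdoor path blocked by {Dosage, Outcome}):
  P1: blocked at fork node Outcome ∈ conditioning set.
  P2: blocked at fork node Outcome ∈ conditioning set.
{Dosage, Outcome} satisfies the backdoor criterion.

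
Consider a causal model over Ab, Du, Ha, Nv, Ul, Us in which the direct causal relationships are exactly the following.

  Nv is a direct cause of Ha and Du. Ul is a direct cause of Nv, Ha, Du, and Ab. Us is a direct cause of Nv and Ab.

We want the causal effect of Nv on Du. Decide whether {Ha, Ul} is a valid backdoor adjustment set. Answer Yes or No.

Backdoor paths from Nv to Du (paths whose first edge points into Nv):
  P1: Nv <- Ul -> Du
  P2: Nv <- Us -> Ab <- Ul -> Du
Condition 1 (no descendant of Nv in the set): FAILS — Ha is a descendant of Nv.
Condition 2 (every backdoor path blocked by {Ha, Ul}):
  P1: blocked at fork node Ul ∈ conditioning set.
  P2: blocked at collider Ab (neither it nor any descendant is in the conditioning set).
{Ha, Ul} does not satisfy the backdoor criterion.

No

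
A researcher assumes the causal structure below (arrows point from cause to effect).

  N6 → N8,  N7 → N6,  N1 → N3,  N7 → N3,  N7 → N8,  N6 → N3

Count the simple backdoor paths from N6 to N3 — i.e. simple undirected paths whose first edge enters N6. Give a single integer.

1

A backdoor path from N6 to N3 is any simple undirected path whose first edge points into N6 (i.e. leaves N6 via a parent).
Parents of N6: {N7}.
Enumerating:
  P1: N6 <- N7 -> N3
That exhausts the simple backdoor paths. Count: 1.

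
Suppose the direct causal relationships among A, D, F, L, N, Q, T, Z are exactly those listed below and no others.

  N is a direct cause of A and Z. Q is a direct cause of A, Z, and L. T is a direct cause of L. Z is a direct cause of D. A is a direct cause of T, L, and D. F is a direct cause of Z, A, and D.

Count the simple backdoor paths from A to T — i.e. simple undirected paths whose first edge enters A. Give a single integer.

4

A backdoor path from A to T is any simple undirected path whose first edge points into A (i.e. leaves A via a parent).
Parents of A: {F, N, Q}.
Enumerating:
  P1: A <- N -> Z <- Q -> L <- T
  P2: A <- Q -> L <- T
  P3: A <- F -> Z <- Q -> L <- T
  P4: A <- F -> D <- Z <- Q -> L <- T
That exhausts the simple backdoor paths. Count: 4.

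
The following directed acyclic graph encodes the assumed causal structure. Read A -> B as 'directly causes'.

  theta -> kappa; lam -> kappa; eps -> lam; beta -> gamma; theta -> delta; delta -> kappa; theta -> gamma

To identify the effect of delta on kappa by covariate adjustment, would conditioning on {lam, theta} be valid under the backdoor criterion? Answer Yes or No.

Backdoor paths from delta to kappa (paths whose first edge points into delta):
  P1: delta <- theta -> kappa
Condition 1 (no descendant of delta in the set): holds — descendants of delta are {kappa}; none are in {lam, theta}.
Condition 2 (every backdoor path blocked by {lam, theta}):
  P1: blocked at fork node theta ∈ conditioning set.
{lam, theta} satisfies the backdoor criterion.

Yes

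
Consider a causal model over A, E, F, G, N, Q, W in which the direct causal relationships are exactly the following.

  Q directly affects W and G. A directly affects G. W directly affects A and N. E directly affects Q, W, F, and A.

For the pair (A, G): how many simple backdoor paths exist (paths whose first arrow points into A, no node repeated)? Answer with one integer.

4

A backdoor path from A to G is any simple undirected path whose first edge points into A (i.e. leaves A via a parent).
Parents of A: {E, W}.
Enumerating:
  P1: A <- E -> Q -> G
  P2: A <- E -> W <- Q -> G
  P3: A <- W <- E -> Q -> G
  P4: A <- W <- Q -> G
That exhausts the simple backdoor paths. Count: 4.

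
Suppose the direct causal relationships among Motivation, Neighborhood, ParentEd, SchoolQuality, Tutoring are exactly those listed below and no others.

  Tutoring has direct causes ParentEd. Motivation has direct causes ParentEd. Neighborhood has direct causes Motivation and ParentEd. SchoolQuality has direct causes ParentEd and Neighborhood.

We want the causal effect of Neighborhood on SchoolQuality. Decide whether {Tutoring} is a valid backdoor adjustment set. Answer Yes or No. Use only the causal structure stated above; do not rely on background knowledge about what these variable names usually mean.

Backdoor paths from Neighborhood to SchoolQuality (paths whose first edge points into Neighborhood):
  P1: Neighborhood <- ParentEd -> SchoolQuality
  P2: Neighborhood <- Motivation <- ParentEd -> SchoolQuality
Condition 1 (no descendant of Neighborhood in the set): holds — descendants of Neighborhood are {SchoolQuality}; none are in {Tutoring}.
Condition 2 (every backdoor path blocked by {Tutoring}):
  P1: open — no interior node is in the conditioning set.
  P2: open — no interior node is in the conditioning set.
{Tutoring} does not satisfy the backdoor criterion.

No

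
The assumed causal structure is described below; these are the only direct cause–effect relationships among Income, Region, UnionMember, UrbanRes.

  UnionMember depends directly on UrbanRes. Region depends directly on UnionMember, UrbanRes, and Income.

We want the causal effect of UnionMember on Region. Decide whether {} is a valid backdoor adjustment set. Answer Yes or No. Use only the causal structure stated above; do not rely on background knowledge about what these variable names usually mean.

Backdoor paths from UnionMember to Region (paths whose first edge points into UnionMember):
  P1: UnionMember <- UrbanRes -> Region
Condition 1 (no descendant of UnionMember in the set): holds — descendants of UnionMember are {Region}; none are in {}.
Condition 2 (every backdoor path blocked by {}):
  P1: open — no interior node is in the conditioning set.
{} does not satisfy the backdoor criterion.

No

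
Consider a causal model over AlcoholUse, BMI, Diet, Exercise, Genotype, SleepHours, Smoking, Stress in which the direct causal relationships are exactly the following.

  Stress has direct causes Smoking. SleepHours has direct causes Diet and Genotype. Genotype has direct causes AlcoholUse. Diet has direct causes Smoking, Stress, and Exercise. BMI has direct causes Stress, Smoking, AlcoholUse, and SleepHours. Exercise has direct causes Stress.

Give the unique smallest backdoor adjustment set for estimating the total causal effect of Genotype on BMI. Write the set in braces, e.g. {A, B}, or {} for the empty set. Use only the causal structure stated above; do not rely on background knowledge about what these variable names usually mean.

{AlcoholUse}

Variables eligible for adjustment (non-descendants of Genotype, excluding Genotype and BMI): {AlcoholUse, Diet, Exercise, Smoking, Stress}.
Backdoor paths from Genotype to BMI:
  P1: Genotype <- AlcoholUse -> BMI
The empty set is not sufficient: P1 (Genotype <- AlcoholUse -> BMI) has no collider blocking it and no conditioned non-collider, so it is open.
Try {AlcoholUse}:
  P1: blocked at fork node AlcoholUse ∈ conditioning set.
{AlcoholUse} contains no descendant of Genotype and blocks every backdoor path.
No other singleton works — e.g. {Smoking} leaves P1 open — so {AlcoholUse} is the unique smallest valid adjustment set.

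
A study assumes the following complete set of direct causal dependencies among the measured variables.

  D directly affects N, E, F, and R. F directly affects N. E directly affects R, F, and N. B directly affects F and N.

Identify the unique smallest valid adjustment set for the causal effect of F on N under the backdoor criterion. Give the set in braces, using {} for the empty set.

Variables eligible for adjustment (non-descendants of F, excluding F and N): {B, D, E, R}.
Backdoor paths from F to N:
  P1: F <- B -> N
  P2: F <- D -> E -> N
  P3: F <- D -> N
  P4: F <- D -> R <- E -> N
  P5: F <- E <- D -> N
  P6: F <- E -> N
  P7: F <- E -> R <- D -> N
The empty set is not sufficient: P1 (F <- B -> N) has no collider blocking it and no conditioned non-collider, so it is open.
Try {B, D, E}:
  P1: blocked at fork node B ∈ conditioning set.
  P2: blocked at fork node D ∈ conditioning set.
  P3: blocked at fork node D ∈ conditioning set.
  P4: blocked at fork node D ∈ conditioning set.
  P5: blocked at chain node E ∈ conditioning set.
  P6: blocked at fork node E ∈ conditioning set.
  P7: blocked at fork node E ∈ conditioning set.
{B, D, E} contains no descendant of F and blocks every backdoor path.
Every element of {B, D, E} is needed (dropping B leaves P1 open; dropping D leaves P3 open; dropping E leaves P6 open), so no proper subset is valid.
Among all size-3 subsets of the eligible variables, only {B, D, E} blocks every backdoor path, so it is the unique smallest valid adjustment set.

{B, D, E}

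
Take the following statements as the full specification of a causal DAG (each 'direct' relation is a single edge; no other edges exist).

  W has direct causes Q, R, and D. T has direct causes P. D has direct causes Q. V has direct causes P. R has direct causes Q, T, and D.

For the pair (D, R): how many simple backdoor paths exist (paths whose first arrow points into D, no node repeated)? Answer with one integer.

2

A backdoor path from D to R is any simple undirected path whose first edge points into D (i.e. leaves D via a parent).
Parents of D: {Q}.
Enumerating:
  P1: D <- Q -> R
  P2: D <- Q -> W <- R
That exhausts the simple backdoor paths. Count: 2.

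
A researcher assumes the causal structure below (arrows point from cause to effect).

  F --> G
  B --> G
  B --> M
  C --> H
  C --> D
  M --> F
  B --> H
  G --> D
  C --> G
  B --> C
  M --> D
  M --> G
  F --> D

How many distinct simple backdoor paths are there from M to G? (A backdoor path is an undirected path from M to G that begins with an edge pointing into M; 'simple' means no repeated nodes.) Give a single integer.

A backdoor path from M to G is any simple undirected path whose first edge points into M (i.e. leaves M via a parent).
Parents of M: {B}.
Enumerating:
  P1: M <- B -> C -> G
  P2: M <- B -> C -> D <- F -> G
  P3: M <- B -> C -> D <- G
  P4: M <- B -> H <- C -> G
  P5: M <- B -> H <- C -> D <- F -> G
  P6: M <- B -> H <- C -> D <- G
  P7: M <- B -> G
That exhausts the simple backdoor paths. Count: 7.

7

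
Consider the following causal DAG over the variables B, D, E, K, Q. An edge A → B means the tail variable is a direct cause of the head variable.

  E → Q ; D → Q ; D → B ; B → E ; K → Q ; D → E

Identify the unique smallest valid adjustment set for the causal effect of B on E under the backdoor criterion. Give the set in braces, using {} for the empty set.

Variables eligible for adjustment (non-descendants of B, excluding B and E): {D, K}.
Backdoor paths from B to E:
  P1: B <- D -> E
  P2: B <- D -> Q <- E
The empty set is not sufficient: P1 (B <- D -> E) has no collider blocking it and no conditioned non-collider, so it is open.
Try {D}:
  P1: blocked at fork node D ∈ conditioning set.
  P2: blocked at fork node D ∈ conditioning set.
{D} contains no descendant of B and blocks every backdoor path.
No other singleton works — e.g. {K} leaves P1 open — so {D} is the unique smallest valid adjustment set.

{D}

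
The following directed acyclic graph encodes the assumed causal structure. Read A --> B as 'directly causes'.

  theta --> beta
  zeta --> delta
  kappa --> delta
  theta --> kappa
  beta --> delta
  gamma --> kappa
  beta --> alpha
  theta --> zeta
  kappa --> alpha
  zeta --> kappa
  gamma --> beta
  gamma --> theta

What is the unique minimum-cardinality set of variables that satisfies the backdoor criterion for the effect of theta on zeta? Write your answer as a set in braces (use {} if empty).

{}

Variables eligible for adjustment (non-descendants of theta, excluding theta and zeta): {gamma}.
Backdoor paths from theta to zeta:
  P1: theta <- gamma -> beta -> delta <- zeta
  P2: theta <- gamma -> beta -> delta <- kappa <- zeta
  P3: theta <- gamma -> beta -> alpha <- kappa <- zeta
  P4: theta <- gamma -> beta -> alpha <- kappa -> delta <- zeta
  P5: theta <- gamma -> kappa <- zeta
  P6: theta <- gamma -> kappa -> delta <- zeta
  P7: theta <- gamma -> kappa -> alpha <- beta -> delta <- zeta
Each backdoor path contains an unconditioned collider, so every path is already blocked with the empty conditioning set:
  P1: blocked at collider delta (neither it nor any descendant is in the conditioning set).
  P2: blocked at collider delta (neither it nor any descendant is in the conditioning set).
  P3: blocked at collider alpha (neither it nor any descendant is in the conditioning set).
  P4: blocked at collider alpha (neither it nor any descendant is in the conditioning set).
  P5: blocked at collider kappa (neither it nor any descendant is in the conditioning set).
  P6: blocked at collider delta (neither it nor any descendant is in the conditioning set).
  P7: blocked at collider alpha (neither it nor any descendant is in the conditioning set).
The empty set is therefore the unique smallest valid set.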